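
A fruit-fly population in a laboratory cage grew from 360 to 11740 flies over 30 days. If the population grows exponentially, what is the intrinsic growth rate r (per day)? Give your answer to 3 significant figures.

From N(t) = N₀·e^(rt): e^(r·30) = 11740/360 = 32.611.
r·30 = ln(32.611) = 3.4847, so r = 3.4847/30 = 0.11616.

0.116 per day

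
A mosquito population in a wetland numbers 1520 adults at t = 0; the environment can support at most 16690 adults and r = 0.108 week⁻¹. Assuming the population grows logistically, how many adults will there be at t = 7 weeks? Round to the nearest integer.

2935 adults

A = (K − N₀)/N₀ = (16690 − 1520)/1520 = 9.9803.
N(t) = K/(1 + A·e^(−rt)) = 16690/(1 + 9.9803×e^(−0.108×7)).
e^(−0.756) = 0.46954; denominator = 1 + 9.9803×0.46954 = 5.6861.
N = 16690/5.6861 = 2935.21.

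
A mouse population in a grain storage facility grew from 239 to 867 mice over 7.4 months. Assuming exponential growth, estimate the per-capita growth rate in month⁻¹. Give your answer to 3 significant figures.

From N(t) = N₀·e^(rt): e^(r·7.4) = 867/239 = 3.6276.
r·7.4 = ln(3.6276) = 1.2886, so r = 1.2886/7.4 = 0.17413.

0.174 per month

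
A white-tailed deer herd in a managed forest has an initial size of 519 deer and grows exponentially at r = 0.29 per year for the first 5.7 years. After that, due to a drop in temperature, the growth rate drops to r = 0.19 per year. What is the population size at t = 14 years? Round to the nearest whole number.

13120 deer

Phase 1: N(5.7) = 519·e^(0.29×5.7) = 519·e^1.653 = 2710.54.
Phase 2 runs for 14 − 5.7 = 8.3 years at r = 0.19.
N(14) = 2710.54·e^(0.19×8.3) = 2710.54·e^1.577 = 13120.1.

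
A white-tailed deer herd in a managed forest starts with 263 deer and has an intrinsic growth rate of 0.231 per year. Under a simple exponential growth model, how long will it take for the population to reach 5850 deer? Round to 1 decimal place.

Set N₀·e^(rt) = 5850: e^(0.231·t) = 5850/263 = 22.243.
0.231·t = ln(22.243) = 3.102, so t = 3.102/0.231 = 13.429.

13.4 years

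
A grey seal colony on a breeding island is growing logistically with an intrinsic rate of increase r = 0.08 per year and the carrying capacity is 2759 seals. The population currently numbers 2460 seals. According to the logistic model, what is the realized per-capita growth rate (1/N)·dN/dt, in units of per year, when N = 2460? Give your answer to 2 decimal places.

0.01 per year

(1/N)·dN/dt = r(1 − N/K) = 0.08 × (1 − 2460/2759).
= 0.08 × 0.10837 = 0.0086698.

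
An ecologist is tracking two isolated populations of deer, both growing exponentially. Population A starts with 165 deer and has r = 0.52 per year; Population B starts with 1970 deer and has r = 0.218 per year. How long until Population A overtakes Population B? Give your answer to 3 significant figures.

Set 165·e^(0.52t) = 1970·e^(0.218t).
e^((0.52 − 0.218)t) = 1970/165 → e^(0.302·t) = 11.939.
0.302·t = ln(11.939) = 2.4798, so t = 2.4798/0.302 = 8.2114.

8.21 years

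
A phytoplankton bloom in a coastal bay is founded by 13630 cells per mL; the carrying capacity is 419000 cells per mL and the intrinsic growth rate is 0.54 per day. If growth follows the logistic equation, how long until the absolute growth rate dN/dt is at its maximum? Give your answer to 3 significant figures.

Logistic growth is fastest at N = K/2 = 209500.
A = (K − N₀)/N₀ = 29.741. Set K/(1 + A·e^(−rt)) = K/2 → A·e^(−rt) = 1.
e^(−0.54t) = 1/29.741 = 0.0336236, so t = ln(29.741)/0.54 = 3.3925/0.54 = 6.2825.

6.28 days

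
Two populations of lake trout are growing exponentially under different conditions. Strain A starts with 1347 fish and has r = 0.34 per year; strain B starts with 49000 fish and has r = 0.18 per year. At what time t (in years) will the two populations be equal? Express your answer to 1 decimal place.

22.5 years

Set 1347·e^(0.34t) = 49000·e^(0.18t).
e^((0.34 − 0.18)t) = 49000/1347 → e^(0.16·t) = 36.377.
0.16·t = ln(36.377) = 3.5939, so t = 3.5939/0.16 = 22.462.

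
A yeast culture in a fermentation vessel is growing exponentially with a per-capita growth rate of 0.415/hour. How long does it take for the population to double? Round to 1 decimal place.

1.7 hours

Doubling time t_d = ln(2)/r = 0.6931/0.415 = 1.6702.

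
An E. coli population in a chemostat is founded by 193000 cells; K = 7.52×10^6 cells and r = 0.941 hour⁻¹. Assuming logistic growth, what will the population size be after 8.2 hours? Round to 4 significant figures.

7395000 cells

A = (K − N₀)/N₀ = (7.52×10^6 − 193000)/193000 = 37.964.
N(t) = K/(1 + A·e^(−rt)) = 7.52×10^6/(1 + 37.964×e^(−0.941×8.2)).
e^(−7.716) = 0.00044555; denominator = 1 + 37.964×0.00044555 = 1.0169.
N = 7.52×10^6/1.0169 = 7.394917×10^6.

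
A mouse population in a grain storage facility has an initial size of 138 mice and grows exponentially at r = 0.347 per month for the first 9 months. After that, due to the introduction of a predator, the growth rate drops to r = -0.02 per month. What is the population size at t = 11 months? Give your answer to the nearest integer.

3012 mice

Phase 1: N(9) = 138·e^(0.347×9) = 138·e^3.123 = 3134.59.
Phase 2 runs for 11 − 9 = 2 months at r = -0.02.
N(11) = 3134.59·e^(-0.02×2) = 3134.59·e^-0.04 = 3011.68.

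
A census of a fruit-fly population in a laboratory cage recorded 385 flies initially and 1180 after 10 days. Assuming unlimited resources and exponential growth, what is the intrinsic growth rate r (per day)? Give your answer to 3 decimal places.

0.112 per day

From N(t) = N₀·e^(rt): e^(r·10) = 1180/385 = 3.0649.
r·10 = ln(3.0649) = 1.12, so r = 1.12/10 = 0.112.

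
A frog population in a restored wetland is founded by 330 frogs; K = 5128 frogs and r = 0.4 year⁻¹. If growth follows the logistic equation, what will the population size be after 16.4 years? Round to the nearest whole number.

5025 frogs

A = (K − N₀)/N₀ = (5128 − 330)/330 = 14.539.
N(t) = K/(1 + A·e^(−rt)) = 5128/(1 + 14.539×e^(−0.4×16.4)).
e^(−6.56) = 0.0014159; denominator = 1 + 14.539×0.0014159 = 1.0206.
N = 5128/1.0206 = 5024.56.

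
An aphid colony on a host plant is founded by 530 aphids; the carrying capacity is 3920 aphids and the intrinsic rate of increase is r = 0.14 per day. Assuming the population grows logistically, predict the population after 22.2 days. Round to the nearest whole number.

3049 aphids

A = (K − N₀)/N₀ = (3920 − 530)/530 = 6.3962.
N(t) = K/(1 + A·e^(−rt)) = 3920/(1 + 6.3962×e^(−0.14×22.2)).
e^(−3.108) = 0.04469; denominator = 1 + 6.3962×0.04469 = 1.2858.
N = 3920/1.2858 = 3048.57.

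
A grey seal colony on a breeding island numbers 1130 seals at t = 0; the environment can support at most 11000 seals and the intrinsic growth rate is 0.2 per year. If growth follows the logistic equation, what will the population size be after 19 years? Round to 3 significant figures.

9200 seals

A = (K − N₀)/N₀ = (11000 − 1130)/1130 = 8.7345.
N(t) = K/(1 + A·e^(−rt)) = 11000/(1 + 8.7345×e^(−0.2×19)).
e^(−3.8) = 0.022371; denominator = 1 + 8.7345×0.022371 = 1.1954.
N = 11000/1.1954 = 9201.96.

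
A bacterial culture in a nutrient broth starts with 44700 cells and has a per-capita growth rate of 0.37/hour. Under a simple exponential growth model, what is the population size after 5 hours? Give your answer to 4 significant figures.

284300 cells

N(t) = N₀·e^(rt) = 44700 × e^(0.37×5) = 44700 × e^1.85.
e^1.85 ≈ 6.3598, so N ≈ 44700 × 6.3598 = 284284.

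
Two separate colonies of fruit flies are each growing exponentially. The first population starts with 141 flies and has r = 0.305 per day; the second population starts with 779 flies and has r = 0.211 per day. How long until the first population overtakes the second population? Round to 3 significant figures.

Set 141·e^(0.305t) = 779·e^(0.211t).
e^((0.305 − 0.211)t) = 779/141 → e^(0.094·t) = 5.5248.
0.094·t = ln(5.5248) = 1.7093, so t = 1.7093/0.094 = 18.184.

18.2 days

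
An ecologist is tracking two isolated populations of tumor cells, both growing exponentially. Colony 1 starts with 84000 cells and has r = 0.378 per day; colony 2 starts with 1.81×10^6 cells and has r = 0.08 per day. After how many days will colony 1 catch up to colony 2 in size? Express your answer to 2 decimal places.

Set 84000·e^(0.378t) = 1.81×10^6·e^(0.08t).
e^((0.378 − 0.08)t) = 1.81×10^6/84000 → e^(0.298·t) = 21.548.
0.298·t = ln(21.548) = 3.0703, so t = 3.0703/0.298 = 10.303.

10.30 days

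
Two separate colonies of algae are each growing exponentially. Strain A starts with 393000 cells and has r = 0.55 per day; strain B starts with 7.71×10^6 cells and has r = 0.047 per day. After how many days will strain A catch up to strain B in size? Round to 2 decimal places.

5.92 days

Set 393000·e^(0.55t) = 7.71×10^6·e^(0.047t).
e^((0.55 − 0.047)t) = 7.71×10^6/393000 → e^(0.503·t) = 19.618.
0.503·t = ln(19.618) = 2.9765, so t = 2.9765/0.503 = 5.9174.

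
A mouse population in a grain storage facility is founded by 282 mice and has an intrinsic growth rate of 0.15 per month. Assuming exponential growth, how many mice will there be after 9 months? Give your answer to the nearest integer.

1088 mice

N(t) = N₀·e^(rt) = 282 × e^(0.15×9) = 282 × e^1.35.
e^1.35 ≈ 3.8574, so N ≈ 282 × 3.8574 = 1087.79.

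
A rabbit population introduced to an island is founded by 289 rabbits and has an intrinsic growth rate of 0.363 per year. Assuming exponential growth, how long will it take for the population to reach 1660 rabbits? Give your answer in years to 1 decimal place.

Set N₀·e^(rt) = 1660: e^(0.363·t) = 1660/289 = 5.7439.
0.363·t = ln(5.7439) = 1.7481, so t = 1.7481/0.363 = 4.8158.

4.8 years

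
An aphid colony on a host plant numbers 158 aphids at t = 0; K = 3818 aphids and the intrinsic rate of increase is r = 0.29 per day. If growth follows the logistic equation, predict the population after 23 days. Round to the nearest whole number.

A = (K − N₀)/N₀ = (3818 − 158)/158 = 23.165.
N(t) = K/(1 + A·e^(−rt)) = 3818/(1 + 23.165×e^(−0.29×23)).
e^(−6.67) = 0.0012684; denominator = 1 + 23.165×0.0012684 = 1.0294.
N = 3818/1.0294 = 3709.02.

3709 aphids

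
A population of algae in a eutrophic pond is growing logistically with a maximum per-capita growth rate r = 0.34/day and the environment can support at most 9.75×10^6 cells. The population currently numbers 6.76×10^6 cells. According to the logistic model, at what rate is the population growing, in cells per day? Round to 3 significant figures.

705000 cells per day

dN/dt = rN(1 − N/K) = 0.34 × 6.76×10^6 × (1 − 6.76×10^6/9.75×10^6).
1 − 6.76×10^6/9.75×10^6 = 0.30667; dN/dt = 0.34 × 6.76×10^6 × 0.30667 = 7.04843×10^5.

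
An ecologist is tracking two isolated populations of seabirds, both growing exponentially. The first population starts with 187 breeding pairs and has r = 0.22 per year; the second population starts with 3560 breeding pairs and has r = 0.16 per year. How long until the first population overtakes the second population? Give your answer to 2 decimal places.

Set 187·e^(0.22t) = 3560·e^(0.16t).
e^((0.22 − 0.16)t) = 3560/187 → e^(0.06·t) = 19.037.
0.06·t = ln(19.037) = 2.9464, so t = 2.9464/0.06 = 49.107.

49.11 years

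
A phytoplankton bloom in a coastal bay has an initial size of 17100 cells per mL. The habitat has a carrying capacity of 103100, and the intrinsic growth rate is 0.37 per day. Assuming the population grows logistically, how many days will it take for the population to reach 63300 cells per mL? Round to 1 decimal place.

A = (K − N₀)/N₀ = (103100 − 17100)/17100 = 5.0292.
Solve 103100/(1 + 5.0292·e^(−0.37t)) = 63300: 1 + 5.0292·e^(−0.37t) = 1.6288, so e^(−0.37t) = 0.125019.
−0.37·t = ln(0.125019) = -2.0793, so t = 2.0793/0.37 = 5.6197.

5.6 days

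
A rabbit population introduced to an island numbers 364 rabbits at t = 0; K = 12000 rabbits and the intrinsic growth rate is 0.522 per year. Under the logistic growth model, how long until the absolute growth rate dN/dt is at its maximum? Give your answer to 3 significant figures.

6.64 years

Logistic growth is fastest at N = K/2 = 6000.
A = (K − N₀)/N₀ = 31.967. Set K/(1 + A·e^(−rt)) = K/2 → A·e^(−rt) = 1.
e^(−0.522t) = 1/31.967 = 0.0312822, so t = ln(31.967)/0.522 = 3.4647/0.522 = 6.6374.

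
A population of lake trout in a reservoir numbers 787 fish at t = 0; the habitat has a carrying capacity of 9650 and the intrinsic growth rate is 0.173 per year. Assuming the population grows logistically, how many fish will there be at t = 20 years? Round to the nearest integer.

7127 fish

A = (K − N₀)/N₀ = (9650 − 787)/787 = 11.262.
N(t) = K/(1 + A·e^(−rt)) = 9650/(1 + 11.262×e^(−0.173×20)).
e^(−3.46) = 0.03143; denominator = 1 + 11.262×0.03143 = 1.354.
N = 9650/1.354 = 7127.27.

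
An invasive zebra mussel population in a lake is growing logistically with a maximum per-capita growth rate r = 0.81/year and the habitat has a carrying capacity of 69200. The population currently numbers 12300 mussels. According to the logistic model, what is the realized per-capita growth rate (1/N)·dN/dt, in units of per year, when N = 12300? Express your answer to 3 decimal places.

0.666 per year

(1/N)·dN/dt = r(1 − N/K) = 0.81 × (1 − 12300/69200).
= 0.81 × 0.82225 = 0.66603.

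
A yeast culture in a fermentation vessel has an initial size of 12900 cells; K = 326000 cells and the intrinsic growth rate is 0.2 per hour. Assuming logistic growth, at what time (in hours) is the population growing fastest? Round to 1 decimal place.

15.9 hours

Logistic growth is fastest at N = K/2 = 163000.
A = (K − N₀)/N₀ = 24.271. Set K/(1 + A·e^(−rt)) = K/2 → A·e^(−rt) = 1.
e^(−0.2t) = 1/24.271 = 0.0412009, so t = ln(24.271)/0.2 = 3.1893/0.2 = 15.946.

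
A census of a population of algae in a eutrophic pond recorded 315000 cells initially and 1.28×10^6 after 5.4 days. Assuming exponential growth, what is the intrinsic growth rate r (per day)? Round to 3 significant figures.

From N(t) = N₀·e^(rt): e^(r·5.4) = 1.28×10^6/315000 = 4.0635.
r·5.4 = ln(4.0635) = 1.402, so r = 1.402/5.4 = 0.25964.

0.260 per day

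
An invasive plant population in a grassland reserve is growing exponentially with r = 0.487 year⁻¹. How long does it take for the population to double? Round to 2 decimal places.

1.42 years

Doubling time t_d = ln(2)/r = 0.6931/0.487 = 1.4233.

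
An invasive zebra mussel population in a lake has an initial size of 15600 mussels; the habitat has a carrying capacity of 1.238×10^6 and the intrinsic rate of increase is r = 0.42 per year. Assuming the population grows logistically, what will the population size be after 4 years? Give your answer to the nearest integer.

A = (K − N₀)/N₀ = (1.238×10^6 − 15600)/15600 = 78.359.
N(t) = K/(1 + A·e^(−rt)) = 1.238×10^6/(1 + 78.359×e^(−0.42×4)).
e^(−1.68) = 0.18637; denominator = 1 + 78.359×0.18637 = 15.604.
N = 1.238×10^6/15.604 = 79338.3.

79338 mussels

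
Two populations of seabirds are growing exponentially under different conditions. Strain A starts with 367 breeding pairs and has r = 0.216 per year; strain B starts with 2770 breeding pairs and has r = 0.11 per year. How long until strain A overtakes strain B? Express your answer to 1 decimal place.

Set 367·e^(0.216t) = 2770·e^(0.11t).
e^((0.216 − 0.11)t) = 2770/367 → e^(0.106·t) = 7.5477.
0.106·t = ln(7.5477) = 2.0212, so t = 2.0212/0.106 = 19.068.

19.1 years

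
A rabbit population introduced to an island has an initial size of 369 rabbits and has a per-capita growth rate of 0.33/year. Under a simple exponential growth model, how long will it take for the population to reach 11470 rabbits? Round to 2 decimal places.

10.41 years

Set N₀·e^(rt) = 11470: e^(0.33·t) = 11470/369 = 31.084.
0.33·t = ln(31.084) = 3.4367, so t = 3.4367/0.33 = 10.414.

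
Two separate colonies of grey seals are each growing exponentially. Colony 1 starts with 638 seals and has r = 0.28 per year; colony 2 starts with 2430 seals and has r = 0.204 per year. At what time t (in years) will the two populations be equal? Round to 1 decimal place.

17.6 years

Set 638·e^(0.28t) = 2430·e^(0.204t).
e^((0.28 − 0.204)t) = 2430/638 → e^(0.076·t) = 3.8088.
0.076·t = ln(3.8088) = 1.3373, so t = 1.3373/0.076 = 17.596.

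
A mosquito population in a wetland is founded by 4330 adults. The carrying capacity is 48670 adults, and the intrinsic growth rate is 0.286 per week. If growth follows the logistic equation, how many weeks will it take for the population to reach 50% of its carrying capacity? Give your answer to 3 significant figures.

A = (K − N₀)/N₀ = (48670 − 4330)/4330 = 10.24.
Solve 48670/(1 + 10.24·e^(−0.286t)) = 24335: 1 + 10.24·e^(−0.286t) = 2, so e^(−0.286t) = 0.0976545.
−0.286·t = ln(0.0976545) = -2.3263, so t = 2.3263/0.286 = 8.134.

8.13 weeks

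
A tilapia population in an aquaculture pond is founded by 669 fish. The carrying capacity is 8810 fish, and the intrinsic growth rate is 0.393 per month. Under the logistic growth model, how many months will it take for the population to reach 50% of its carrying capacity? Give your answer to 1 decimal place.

A = (K − N₀)/N₀ = (8810 − 669)/669 = 12.169.
Solve 8810/(1 + 12.169·e^(−0.393t)) = 4405: 1 + 12.169·e^(−0.393t) = 2, so e^(−0.393t) = 0.0821766.
−0.393·t = ln(0.0821766) = -2.4989, so t = 2.4989/0.393 = 6.3585.

6.4 months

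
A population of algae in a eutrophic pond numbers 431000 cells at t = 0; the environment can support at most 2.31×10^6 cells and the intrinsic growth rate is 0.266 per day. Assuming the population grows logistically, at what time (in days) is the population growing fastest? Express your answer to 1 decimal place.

5.5 days

Logistic growth is fastest at N = K/2 = 1.155×10^6.
A = (K − N₀)/N₀ = 4.3596. Set K/(1 + A·e^(−rt)) = K/2 → A·e^(−rt) = 1.
e^(−0.266t) = 1/4.3596 = 0.229377, so t = ln(4.3596)/0.266 = 1.4724/0.266 = 5.5353.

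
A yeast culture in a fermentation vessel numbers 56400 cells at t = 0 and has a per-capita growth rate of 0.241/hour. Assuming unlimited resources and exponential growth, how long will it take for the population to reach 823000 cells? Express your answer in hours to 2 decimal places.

Set N₀·e^(rt) = 823000: e^(0.241·t) = 823000/56400 = 14.592.
0.241·t = ln(14.592) = 2.6805, so t = 2.6805/0.241 = 11.122.

11.12 hours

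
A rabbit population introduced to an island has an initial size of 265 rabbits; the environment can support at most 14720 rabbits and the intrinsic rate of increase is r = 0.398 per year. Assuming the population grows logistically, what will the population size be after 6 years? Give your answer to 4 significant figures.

A = (K − N₀)/N₀ = (14720 − 265)/265 = 54.547.
N(t) = K/(1 + A·e^(−rt)) = 14720/(1 + 54.547×e^(−0.398×6)).
e^(−2.388) = 0.091813; denominator = 1 + 54.547×0.091813 = 6.0081.
N = 14720/6.0081 = 2450.01.

2450 rabbits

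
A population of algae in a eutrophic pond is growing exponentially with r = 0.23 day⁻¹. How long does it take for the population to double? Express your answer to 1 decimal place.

3.0 days

Doubling time t_d = ln(2)/r = 0.6931/0.23 = 3.0137.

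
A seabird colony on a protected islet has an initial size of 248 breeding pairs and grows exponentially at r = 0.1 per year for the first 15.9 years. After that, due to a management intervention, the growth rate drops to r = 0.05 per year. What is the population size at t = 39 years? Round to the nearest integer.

Phase 1: N(15.9) = 248·e^(0.1×15.9) = 248·e^1.59 = 1216.13.
Phase 2 runs for 39 − 15.9 = 23.1 years at r = 0.05.
N(39) = 1216.13·e^(0.05×23.1) = 1216.13·e^1.155 = 3860.02.

3860 breeding pairs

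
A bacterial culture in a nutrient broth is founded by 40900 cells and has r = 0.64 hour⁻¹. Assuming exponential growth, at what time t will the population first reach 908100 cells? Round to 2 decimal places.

Set N₀·e^(rt) = 908100: e^(0.64·t) = 908100/40900 = 22.203.
0.64·t = ln(22.203) = 3.1002, so t = 3.1002/0.64 = 4.8441.

4.84 hours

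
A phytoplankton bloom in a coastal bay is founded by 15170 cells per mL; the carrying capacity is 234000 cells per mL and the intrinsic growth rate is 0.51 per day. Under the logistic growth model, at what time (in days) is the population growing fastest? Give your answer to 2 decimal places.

Logistic growth is fastest at N = K/2 = 117000.
A = (K − N₀)/N₀ = 14.425. Set K/(1 + A·e^(−rt)) = K/2 → A·e^(−rt) = 1.
e^(−0.51t) = 1/14.425 = 0.0693232, so t = ln(14.425)/0.51 = 2.669/0.51 = 5.2333.

5.23 days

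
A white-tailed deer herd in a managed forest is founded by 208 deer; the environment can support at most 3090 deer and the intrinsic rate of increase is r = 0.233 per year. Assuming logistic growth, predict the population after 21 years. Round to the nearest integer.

A = (K − N₀)/N₀ = (3090 − 208)/208 = 13.856.
N(t) = K/(1 + A·e^(−rt)) = 3090/(1 + 13.856×e^(−0.233×21)).
e^(−4.893) = 0.0074989; denominator = 1 + 13.856×0.0074989 = 1.1039.
N = 3090/1.1039 = 2799.16.

2799 deer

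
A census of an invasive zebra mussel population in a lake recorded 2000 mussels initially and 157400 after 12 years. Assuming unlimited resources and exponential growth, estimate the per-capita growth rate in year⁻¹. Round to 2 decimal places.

From N(t) = N₀·e^(rt): e^(r·12) = 157400/2000 = 78.7.
r·12 = ln(78.7) = 4.3656, so r = 4.3656/12 = 0.3638.

0.36 per year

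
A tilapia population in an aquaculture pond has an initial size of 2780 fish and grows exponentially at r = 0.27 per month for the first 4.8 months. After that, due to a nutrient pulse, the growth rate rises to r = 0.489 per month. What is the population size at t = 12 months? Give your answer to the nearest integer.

343522 fish

Phase 1: N(4.8) = 2780·e^(0.27×4.8) = 2780·e^1.296 = 10159.9.
Phase 2 runs for 12 − 4.8 = 7.2 months at r = 0.489.
N(12) = 10159.9·e^(0.489×7.2) = 10159.9·e^3.521 = 343522.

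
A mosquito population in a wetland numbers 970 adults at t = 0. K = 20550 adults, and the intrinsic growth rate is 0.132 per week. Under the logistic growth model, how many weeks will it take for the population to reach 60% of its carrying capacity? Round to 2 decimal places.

25.84 weeks

A = (K − N₀)/N₀ = (20550 − 970)/970 = 20.186.
Solve 20550/(1 + 20.186·e^(−0.132t)) = 12330: 1 + 20.186·e^(−0.132t) = 1.6667, so e^(−0.132t) = 0.0330269.
−0.132·t = ln(0.0330269) = -3.4104, so t = 3.4104/0.132 = 25.837.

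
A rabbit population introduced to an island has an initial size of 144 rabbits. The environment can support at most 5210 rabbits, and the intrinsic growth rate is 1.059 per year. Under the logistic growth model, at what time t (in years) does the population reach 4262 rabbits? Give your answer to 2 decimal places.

A = (K − N₀)/N₀ = (5210 − 144)/144 = 35.181.
Solve 5210/(1 + 35.181·e^(−1.059t)) = 4262: 1 + 35.181·e^(−1.059t) = 1.2224, so e^(−1.059t) = 0.00632255.
−1.059·t = ln(0.00632255) = -5.0636, so t = 5.0636/1.059 = 4.7815.

4.78 years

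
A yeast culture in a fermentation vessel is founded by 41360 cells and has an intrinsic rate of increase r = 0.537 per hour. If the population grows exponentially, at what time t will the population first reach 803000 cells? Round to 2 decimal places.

5.52 hours

Set N₀·e^(rt) = 803000: e^(0.537·t) = 803000/41360 = 19.415.
0.537·t = ln(19.415) = 2.966, so t = 2.966/0.537 = 5.5234.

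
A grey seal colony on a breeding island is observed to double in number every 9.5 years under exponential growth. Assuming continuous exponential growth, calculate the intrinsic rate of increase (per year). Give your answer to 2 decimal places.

0.07 per year

r = ln(2)/t_d = 0.6931/9.5 = 0.072963.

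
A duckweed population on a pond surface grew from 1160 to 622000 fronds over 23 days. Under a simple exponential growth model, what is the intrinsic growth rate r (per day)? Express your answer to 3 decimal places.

From N(t) = N₀·e^(rt): e^(r·23) = 622000/1160 = 536.21.
r·23 = ln(536.21) = 6.2845, so r = 6.2845/23 = 0.27324.

0.273 per day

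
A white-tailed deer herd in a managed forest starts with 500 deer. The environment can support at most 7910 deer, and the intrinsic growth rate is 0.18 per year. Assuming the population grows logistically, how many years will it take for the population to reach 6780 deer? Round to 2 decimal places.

24.93 years

A = (K − N₀)/N₀ = (7910 − 500)/500 = 14.82.
Solve 7910/(1 + 14.82·e^(−0.18t)) = 6780: 1 + 14.82·e^(−0.18t) = 1.1667, so e^(−0.18t) = 0.0112461.
−0.18·t = ln(0.0112461) = -4.4877, so t = 4.4877/0.18 = 24.932.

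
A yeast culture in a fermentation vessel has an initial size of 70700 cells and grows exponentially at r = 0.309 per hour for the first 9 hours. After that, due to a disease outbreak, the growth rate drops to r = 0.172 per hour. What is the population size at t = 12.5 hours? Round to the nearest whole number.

2082752 cells

Phase 1: N(9) = 70700·e^(0.309×9) = 70700·e^2.781 = 1.140755×10^6.
Phase 2 runs for 12.5 − 9 = 3.5 hours at r = 0.172.
N(12.5) = 1.140755×10^6·e^(0.172×3.5) = 1.140755×10^6·e^0.602 = 2.082752×10^6.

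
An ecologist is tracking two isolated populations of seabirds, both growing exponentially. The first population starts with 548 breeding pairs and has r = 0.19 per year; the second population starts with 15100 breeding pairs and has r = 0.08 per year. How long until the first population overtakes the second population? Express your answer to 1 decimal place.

30.1 years

Set 548·e^(0.19t) = 15100·e^(0.08t).
e^((0.19 − 0.08)t) = 15100/548 → e^(0.11·t) = 27.555.
0.11·t = ln(27.555) = 3.3162, so t = 3.3162/0.11 = 30.147.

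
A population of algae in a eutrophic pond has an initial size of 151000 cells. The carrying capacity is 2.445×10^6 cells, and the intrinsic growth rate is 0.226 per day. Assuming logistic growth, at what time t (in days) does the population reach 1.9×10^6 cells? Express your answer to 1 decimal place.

A = (K − N₀)/N₀ = (2.445×10^6 − 151000)/151000 = 15.192.
Solve 2.445×10^6/(1 + 15.192·e^(−0.226t)) = 1.9×10^6: 1 + 15.192·e^(−0.226t) = 1.2868, so e^(−0.226t) = 0.0188811.
−0.226·t = ln(0.0188811) = -3.9696, so t = 3.9696/0.226 = 17.565.

17.6 days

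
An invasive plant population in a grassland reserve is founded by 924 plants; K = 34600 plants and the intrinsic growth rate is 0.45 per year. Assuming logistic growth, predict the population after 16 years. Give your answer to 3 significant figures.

A = (K − N₀)/N₀ = (34600 − 924)/924 = 36.446.
N(t) = K/(1 + A·e^(−rt)) = 34600/(1 + 36.446×e^(−0.45×16)).
e^(−7.2) = 0.00074659; denominator = 1 + 36.446×0.00074659 = 1.0272.
N = 34600/1.0272 = 33683.5.

33700 plants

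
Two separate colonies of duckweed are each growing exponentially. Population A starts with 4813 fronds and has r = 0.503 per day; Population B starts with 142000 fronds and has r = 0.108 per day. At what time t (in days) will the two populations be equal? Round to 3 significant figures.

8.57 days

Set 4813·e^(0.503t) = 142000·e^(0.108t).
e^((0.503 − 0.108)t) = 142000/4813 → e^(0.395·t) = 29.503.
0.395·t = ln(29.503) = 3.3845, so t = 3.3845/0.395 = 8.5684.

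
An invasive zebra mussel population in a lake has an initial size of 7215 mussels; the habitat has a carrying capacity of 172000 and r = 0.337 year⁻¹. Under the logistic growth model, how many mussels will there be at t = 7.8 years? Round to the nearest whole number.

A = (K − N₀)/N₀ = (172000 − 7215)/7215 = 22.839.
N(t) = K/(1 + A·e^(−rt)) = 172000/(1 + 22.839×e^(−0.337×7.8)).
e^(−2.629) = 0.072179; denominator = 1 + 22.839×0.072179 = 2.6485.
N = 172000/2.6485 = 64941.9.

64942 mussels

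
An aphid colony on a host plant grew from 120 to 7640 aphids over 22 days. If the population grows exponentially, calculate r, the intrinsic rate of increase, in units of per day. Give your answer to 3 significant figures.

0.189 per day

From N(t) = N₀·e^(rt): e^(r·22) = 7640/120 = 63.667.
r·22 = ln(63.667) = 4.1537, so r = 4.1537/22 = 0.1888.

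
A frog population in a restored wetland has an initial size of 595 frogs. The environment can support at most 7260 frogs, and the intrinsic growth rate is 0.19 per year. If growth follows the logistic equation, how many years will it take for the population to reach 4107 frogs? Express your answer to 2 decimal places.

14.11 years

A = (K − N₀)/N₀ = (7260 − 595)/595 = 11.202.
Solve 7260/(1 + 11.202·e^(−0.19t)) = 4107: 1 + 11.202·e^(−0.19t) = 1.7677, so e^(−0.19t) = 0.0685356.
−0.19·t = ln(0.0685356) = -2.6804, so t = 2.6804/0.19 = 14.107.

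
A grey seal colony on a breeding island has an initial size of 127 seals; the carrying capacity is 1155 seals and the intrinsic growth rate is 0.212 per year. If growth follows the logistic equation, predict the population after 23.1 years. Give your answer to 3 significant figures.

A = (K − N₀)/N₀ = (1155 − 127)/127 = 8.0945.
N(t) = K/(1 + A·e^(−rt)) = 1155/(1 + 8.0945×e^(−0.212×23.1)).
e^(−4.897) = 0.0074675; denominator = 1 + 8.0945×0.0074675 = 1.0604.
N = 1155/1.0604 = 1089.17.

1090 seals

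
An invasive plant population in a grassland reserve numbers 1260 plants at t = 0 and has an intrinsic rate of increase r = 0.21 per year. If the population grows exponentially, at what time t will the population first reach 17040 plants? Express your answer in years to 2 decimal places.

Set N₀·e^(rt) = 17040: e^(0.21·t) = 17040/1260 = 13.524.
0.21·t = ln(13.524) = 2.6045, so t = 2.6045/0.21 = 12.402.

12.40 years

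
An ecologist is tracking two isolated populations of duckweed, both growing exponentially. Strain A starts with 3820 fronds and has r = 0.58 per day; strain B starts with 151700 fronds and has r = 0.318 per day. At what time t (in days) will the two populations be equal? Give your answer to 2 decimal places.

14.05 days

Set 3820·e^(0.58t) = 151700·e^(0.318t).
e^((0.58 − 0.318)t) = 151700/3820 → e^(0.262·t) = 39.712.
0.262·t = ln(39.712) = 3.6817, so t = 3.6817/0.262 = 14.052.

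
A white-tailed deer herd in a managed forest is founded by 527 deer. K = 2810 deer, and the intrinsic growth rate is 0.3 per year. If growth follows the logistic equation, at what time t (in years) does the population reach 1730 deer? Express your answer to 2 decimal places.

A = (K − N₀)/N₀ = (2810 − 527)/527 = 4.3321.
Solve 2810/(1 + 4.3321·e^(−0.3t)) = 1730: 1 + 4.3321·e^(−0.3t) = 1.6243, so e^(−0.3t) = 0.144106.
−0.3·t = ln(0.144106) = -1.9372, so t = 1.9372/0.3 = 6.4574.

6.46 years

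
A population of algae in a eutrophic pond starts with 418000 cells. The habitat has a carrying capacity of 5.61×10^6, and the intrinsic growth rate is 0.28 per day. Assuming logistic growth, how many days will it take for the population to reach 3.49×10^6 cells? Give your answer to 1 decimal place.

10.8 days

A = (K − N₀)/N₀ = (5.61×10^6 − 418000)/418000 = 12.421.
Solve 5.61×10^6/(1 + 12.421·e^(−0.28t)) = 3.49×10^6: 1 + 12.421·e^(−0.28t) = 1.6074, so e^(−0.28t) = 0.0489049.
−0.28·t = ln(0.0489049) = -3.0179, so t = 3.0179/0.28 = 10.778.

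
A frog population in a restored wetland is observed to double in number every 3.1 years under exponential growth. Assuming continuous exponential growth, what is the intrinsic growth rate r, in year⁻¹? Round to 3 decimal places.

r = ln(2)/t_d = 0.6931/3.1 = 0.2236.

0.224 per year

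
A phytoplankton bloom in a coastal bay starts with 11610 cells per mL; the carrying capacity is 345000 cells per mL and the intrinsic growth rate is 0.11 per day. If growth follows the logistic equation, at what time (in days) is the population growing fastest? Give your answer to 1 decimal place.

Logistic growth is fastest at N = K/2 = 172500.
A = (K − N₀)/N₀ = 28.716. Set K/(1 + A·e^(−rt)) = K/2 → A·e^(−rt) = 1.
e^(−0.11t) = 1/28.716 = 0.0348241, so t = ln(28.716)/0.11 = 3.3574/0.11 = 30.522.

30.5 days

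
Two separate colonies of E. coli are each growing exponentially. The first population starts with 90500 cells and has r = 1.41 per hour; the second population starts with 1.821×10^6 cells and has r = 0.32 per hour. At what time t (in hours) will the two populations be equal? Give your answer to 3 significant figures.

Set 90500·e^(1.41t) = 1.821×10^6·e^(0.32t).
e^((1.41 − 0.32)t) = 1.821×10^6/90500 → e^(1.09·t) = 20.122.
1.09·t = ln(20.122) = 3.0018, so t = 3.0018/1.09 = 2.7539.

2.75 hours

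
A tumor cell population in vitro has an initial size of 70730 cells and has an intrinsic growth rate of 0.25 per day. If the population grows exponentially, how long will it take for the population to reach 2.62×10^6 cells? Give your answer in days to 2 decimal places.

Set N₀·e^(rt) = 2.62×10^6: e^(0.25·t) = 2.62×10^6/70730 = 37.042.
0.25·t = ln(37.042) = 3.6121, so t = 3.6121/0.25 = 14.448.

14.45 days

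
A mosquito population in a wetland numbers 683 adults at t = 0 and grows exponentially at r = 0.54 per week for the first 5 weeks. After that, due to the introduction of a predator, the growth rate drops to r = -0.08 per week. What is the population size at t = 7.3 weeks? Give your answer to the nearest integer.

Phase 1: N(5) = 683·e^(0.54×5) = 683·e^2.7 = 10162.9.
Phase 2 runs for 7.3 − 5 = 2.3 weeks at r = -0.08.
N(7.3) = 10162.9·e^(-0.08×2.3) = 10162.9·e^-0.184 = 8454.84.

8455 adults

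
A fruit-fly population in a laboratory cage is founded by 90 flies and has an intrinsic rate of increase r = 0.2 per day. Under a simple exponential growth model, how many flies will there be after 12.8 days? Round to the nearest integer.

N(t) = N₀·e^(rt) = 90 × e^(0.2×12.8) = 90 × e^2.56.
e^2.56 ≈ 12.936, so N ≈ 90 × 12.936 = 1164.22.

1164 flies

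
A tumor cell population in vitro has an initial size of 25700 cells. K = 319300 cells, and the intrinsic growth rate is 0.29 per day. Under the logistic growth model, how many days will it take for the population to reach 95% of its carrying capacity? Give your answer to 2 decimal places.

18.55 days

A = (K − N₀)/N₀ = (319300 − 25700)/25700 = 11.424.
Solve 319300/(1 + 11.424·e^(−0.29t)) = 303335: 1 + 11.424·e^(−0.29t) = 1.0526, so e^(−0.29t) = 0.00460706.
−0.29·t = ln(0.00460706) = -5.3802, so t = 5.3802/0.29 = 18.552.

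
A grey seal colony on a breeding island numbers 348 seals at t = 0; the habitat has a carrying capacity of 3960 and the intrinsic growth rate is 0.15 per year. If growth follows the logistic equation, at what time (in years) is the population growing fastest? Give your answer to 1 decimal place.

15.6 years

Logistic growth is fastest at N = K/2 = 1980.
A = (K − N₀)/N₀ = 10.379. Set K/(1 + A·e^(−rt)) = K/2 → A·e^(−rt) = 1.
e^(−0.15t) = 1/10.379 = 0.0963455, so t = ln(10.379)/0.15 = 2.3398/0.15 = 15.599.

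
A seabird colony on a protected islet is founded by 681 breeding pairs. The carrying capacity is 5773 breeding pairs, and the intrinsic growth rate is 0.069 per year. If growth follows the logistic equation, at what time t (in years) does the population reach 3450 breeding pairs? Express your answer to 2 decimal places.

34.89 years

A = (K − N₀)/N₀ = (5773 − 681)/681 = 7.4772.
Solve 5773/(1 + 7.4772·e^(−0.069t)) = 3450: 1 + 7.4772·e^(−0.069t) = 1.6733, so e^(−0.069t) = 0.0900511.
−0.069·t = ln(0.0900511) = -2.4074, so t = 2.4074/0.069 = 34.89.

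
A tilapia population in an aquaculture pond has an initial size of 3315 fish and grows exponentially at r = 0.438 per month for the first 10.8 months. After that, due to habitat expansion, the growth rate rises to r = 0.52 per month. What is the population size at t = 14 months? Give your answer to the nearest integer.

Phase 1: N(10.8) = 3315·e^(0.438×10.8) = 3315·e^4.73 = 375725.
Phase 2 runs for 14 − 10.8 = 3.2 months at r = 0.52.
N(14) = 375725·e^(0.52×3.2) = 375725·e^1.664 = 1.983975×10^6.

1983975 fish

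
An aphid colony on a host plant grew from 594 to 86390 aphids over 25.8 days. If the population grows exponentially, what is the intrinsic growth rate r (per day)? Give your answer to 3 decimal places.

0.193 per day

From N(t) = N₀·e^(rt): e^(r·25.8) = 86390/594 = 145.44.
r·25.8 = ln(145.44) = 4.9797, so r = 4.9797/25.8 = 0.19301.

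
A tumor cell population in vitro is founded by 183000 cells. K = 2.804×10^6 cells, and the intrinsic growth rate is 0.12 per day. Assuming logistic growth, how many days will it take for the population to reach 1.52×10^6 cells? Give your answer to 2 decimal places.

23.59 days

A = (K − N₀)/N₀ = (2.804×10^6 − 183000)/183000 = 14.322.
Solve 2.804×10^6/(1 + 14.322·e^(−0.12t)) = 1.52×10^6: 1 + 14.322·e^(−0.12t) = 1.8447, so e^(−0.12t) = 0.0589801.
−0.12·t = ln(0.0589801) = -2.8306, so t = 2.8306/0.12 = 23.588.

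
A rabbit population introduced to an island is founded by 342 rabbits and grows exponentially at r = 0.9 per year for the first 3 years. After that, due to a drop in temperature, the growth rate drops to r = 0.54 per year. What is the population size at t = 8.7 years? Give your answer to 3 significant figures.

111000 rabbits

Phase 1: N(3) = 342·e^(0.9×3) = 342·e^2.7 = 5088.87.
Phase 2 runs for 8.7 − 3 = 5.7 years at r = 0.54.
N(8.7) = 5088.87·e^(0.54×5.7) = 5088.87·e^3.078 = 110504.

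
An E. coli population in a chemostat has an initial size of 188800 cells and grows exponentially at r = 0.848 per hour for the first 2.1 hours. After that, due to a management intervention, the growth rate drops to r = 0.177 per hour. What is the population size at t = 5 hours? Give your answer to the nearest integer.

1872048 cells

Phase 1: N(2.1) = 188800·e^(0.848×2.1) = 188800·e^1.781 = 1.120453×10^6.
Phase 2 runs for 5 − 2.1 = 2.9 hours at r = 0.177.
N(5) = 1.120453×10^6·e^(0.177×2.9) = 1.120453×10^6·e^0.5133 = 1.872048×10^6.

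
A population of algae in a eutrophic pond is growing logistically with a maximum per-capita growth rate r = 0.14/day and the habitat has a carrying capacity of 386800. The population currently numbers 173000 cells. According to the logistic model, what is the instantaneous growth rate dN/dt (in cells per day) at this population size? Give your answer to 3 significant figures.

dN/dt = rN(1 − N/K) = 0.14 × 173000 × (1 − 173000/386800).
1 − 173000/386800 = 0.55274; dN/dt = 0.14 × 173000 × 0.55274 = 13387.

13400 cells per day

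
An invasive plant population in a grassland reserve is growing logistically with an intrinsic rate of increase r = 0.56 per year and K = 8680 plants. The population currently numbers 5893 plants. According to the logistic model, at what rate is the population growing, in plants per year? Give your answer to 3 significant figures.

dN/dt = rN(1 − N/K) = 0.56 × 5893 × (1 − 5893/8680).
1 − 5893/8680 = 0.32108; dN/dt = 0.56 × 5893 × 0.32108 = 1059.6.

1060 plants per year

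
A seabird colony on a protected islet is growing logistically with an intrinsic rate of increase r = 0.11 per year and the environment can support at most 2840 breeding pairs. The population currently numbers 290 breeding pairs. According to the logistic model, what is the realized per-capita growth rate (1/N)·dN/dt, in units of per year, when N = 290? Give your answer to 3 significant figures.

(1/N)·dN/dt = r(1 − N/K) = 0.11 × (1 − 290/2840).
= 0.11 × 0.89789 = 0.098768.

0.0988 per year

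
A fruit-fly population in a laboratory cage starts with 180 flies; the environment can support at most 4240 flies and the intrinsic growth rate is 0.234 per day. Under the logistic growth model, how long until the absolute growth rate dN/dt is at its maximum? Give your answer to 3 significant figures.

Logistic growth is fastest at N = K/2 = 2120.
A = (K − N₀)/N₀ = 22.556. Set K/(1 + A·e^(−rt)) = K/2 → A·e^(−rt) = 1.
e^(−0.234t) = 1/22.556 = 0.044335, so t = ln(22.556)/0.234 = 3.116/0.234 = 13.316.

13.3 days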